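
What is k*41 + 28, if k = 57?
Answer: 2365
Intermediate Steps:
k*41 + 28 = 57*41 + 28 = 2337 + 28 = 2365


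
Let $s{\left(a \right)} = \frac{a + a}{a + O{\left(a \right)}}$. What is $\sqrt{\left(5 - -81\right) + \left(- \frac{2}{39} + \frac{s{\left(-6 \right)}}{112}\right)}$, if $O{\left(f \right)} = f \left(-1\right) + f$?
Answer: $\frac{\sqrt{102512046}}{1092} \approx 9.2718$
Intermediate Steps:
$O{\left(f \right)} = 0$ ($O{\left(f \right)} = - f + f = 0$)
$s{\left(a \right)} = 2$ ($s{\left(a \right)} = \frac{a + a}{a + 0} = \frac{2 a}{a} = 2$)
$\sqrt{\left(5 - -81\right) + \left(- \frac{2}{39} + \frac{s{\left(-6 \right)}}{112}\right)} = \sqrt{\left(5 - -81\right) + \left(- \frac{2}{39} + \frac{2}{112}\right)} = \sqrt{\left(5 + 81\right) + \left(\left(-2\right) \frac{1}{39} + 2 \cdot \frac{1}{112}\right)} = \sqrt{86 + \left(- \frac{2}{39} + \frac{1}{56}\right)} = \sqrt{86 - \frac{73}{2184}} = \sqrt{\frac{187751}{2184}} = \frac{\sqrt{102512046}}{1092}$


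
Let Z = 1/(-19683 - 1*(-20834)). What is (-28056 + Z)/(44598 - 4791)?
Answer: -32292455/45817857 ≈ -0.70480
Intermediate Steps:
Z = 1/1151 (Z = 1/(-19683 + 20834) = 1/1151 ≈ 0.00086881)
(-28056 + Z)/(44598 - 4791) = (-28056 + 1/1151)/(44598 - 4791) = -32292455/1151/39807 = -32292455/1151*1/39807 = -32292455/45817857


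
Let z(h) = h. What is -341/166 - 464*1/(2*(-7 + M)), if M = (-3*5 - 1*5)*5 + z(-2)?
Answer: 1343/18094 ≈ 0.074224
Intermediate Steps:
M = -102 (M = (-3*5 - 1*5)*5 - 2 = (-15 - 5)*5 - 2 = -20*5 - 2 = -100 - 2 = -102)
-341/166 - 464*1/(2*(-7 + M)) = -341/166 - 464*1/(2*(-7 - 102)) = -341*1/166 - 464/((-109*2)) = -341/166 - 464/(-218) = -341/166 - 464*(-1/218) = -341/166 + 232/109 = 1343/18094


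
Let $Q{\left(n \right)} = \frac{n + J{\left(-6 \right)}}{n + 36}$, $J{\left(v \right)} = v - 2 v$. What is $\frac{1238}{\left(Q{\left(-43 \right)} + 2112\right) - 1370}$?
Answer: $\frac{8666}{5231} \approx 1.6567$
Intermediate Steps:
$J{\left(v \right)} = - v$
$Q{\left(n \right)} = \frac{6 + n}{36 + n}$ ($Q{\left(n \right)} = \frac{n - -6}{n + 36} = \frac{n + 6}{36 + n} = \frac{6 + n}{36 + n}$)
$\frac{1238}{\left(Q{\left(-43 \right)} + 2112\right) - 1370} = \frac{1238}{\left(\frac{6 - 43}{36 - 43} + 2112\right) - 1370} = \frac{1238}{\left(\frac{1}{-7} \left(-37\right) + 2112\right) - 1370} = \frac{1238}{\left(\left(- \frac{1}{7}\right) \left(-37\right) + 2112\right) - 1370} = \frac{1238}{\left(\frac{37}{7} + 2112\right) - 1370} = \frac{1238}{\frac{14821}{7} - 1370} = \frac{1238}{\frac{5231}{7}} = 1238 \cdot \frac{7}{5231} = \frac{8666}{5231}$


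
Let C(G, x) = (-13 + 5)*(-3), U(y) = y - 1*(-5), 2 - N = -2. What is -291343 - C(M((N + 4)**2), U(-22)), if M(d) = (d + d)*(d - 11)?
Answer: -291367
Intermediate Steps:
N = 4 (N = 2 - 1*(-2) = 2 + 2 = 4)
M(d) = 2*d*(-11 + d) (M(d) = (2*d)*(-11 + d) = 2*d*(-11 + d))
U(y) = 5 + y (U(y) = y + 5 = 5 + y)
C(G, x) = 24 (C(G, x) = -8*(-3) = 24)
-291343 - C(M((N + 4)**2), U(-22)) = -291343 - 1*24 = -291343 - 24 = -291367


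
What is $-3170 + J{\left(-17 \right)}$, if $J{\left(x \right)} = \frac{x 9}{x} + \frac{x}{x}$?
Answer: $-3160$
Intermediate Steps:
$J{\left(x \right)} = 10$ ($J{\left(x \right)} = \frac{9 x}{x} + 1 = 9 + 1 = 10$)
$-3170 + J{\left(-17 \right)} = -3170 + 10 = -3160$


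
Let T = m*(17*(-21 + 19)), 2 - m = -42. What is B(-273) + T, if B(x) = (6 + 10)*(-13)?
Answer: -1704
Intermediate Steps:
B(x) = -208 (B(x) = 16*(-13) = -208)
m = 44 (m = 2 - 1*(-42) = 2 + 42 = 44)
T = -1496 (T = 44*(17*(-21 + 19)) = 44*(17*(-2)) = 44*(-34) = -1496)
B(-273) + T = -208 - 1496 = -1704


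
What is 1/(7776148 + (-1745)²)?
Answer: 1/10821173 ≈ 9.2411e-8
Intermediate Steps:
1/(7776148 + (-1745)²) = 1/(7776148 + 3045025) = 1/10821173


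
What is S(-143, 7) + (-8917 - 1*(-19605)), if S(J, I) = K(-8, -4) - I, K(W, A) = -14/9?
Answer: 96115/9 ≈ 10679.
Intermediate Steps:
K(W, A) = -14/9 (K(W, A) = -14*⅑ = -14/9)
S(J, I) = -14/9 - I
S(-143, 7) + (-8917 - 1*(-19605)) = (-14/9 - 1*7) + (-8917 - 1*(-19605)) = (-14/9 - 7) + (-8917 + 19605) = -77/9 + 10688 = 96115/9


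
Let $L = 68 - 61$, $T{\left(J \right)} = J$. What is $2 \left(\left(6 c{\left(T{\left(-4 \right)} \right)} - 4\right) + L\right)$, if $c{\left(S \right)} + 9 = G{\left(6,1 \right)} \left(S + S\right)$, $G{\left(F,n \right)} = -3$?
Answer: $186$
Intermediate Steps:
$L = 7$
$c{\left(S \right)} = -9 - 6 S$ ($c{\left(S \right)} = -9 - 3 \left(S + S\right) = -9 - 3 \cdot 2 S = -9 - 6 S$)
$2 \left(\left(6 c{\left(T{\left(-4 \right)} \right)} - 4\right) + L\right) = 2 \left(\left(6 \left(-9 - -24\right) - 4\right) + 7\right) = 2 \left(\left(6 \left(-9 + 24\right) - 4\right) + 7\right) = 2 \left(\left(6 \cdot 15 - 4\right) + 7\right) = 2 \left(\left(90 - 4\right) + 7\right) = 2 \left(86 + 7\right) = 2 \cdot 93 = 186$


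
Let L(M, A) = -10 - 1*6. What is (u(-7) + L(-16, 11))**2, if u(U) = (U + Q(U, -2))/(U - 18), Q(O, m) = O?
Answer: 148996/625 ≈ 238.39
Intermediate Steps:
L(M, A) = -16 (L(M, A) = -10 - 6 = -16)
u(U) = 2*U/(-18 + U) (u(U) = (U + U)/(U - 18) = (2*U)/(-18 + U) = 2*U/(-18 + U))
(u(-7) + L(-16, 11))**2 = (2*(-7)/(-18 - 7) - 16)**2 = (2*(-7)/(-25) - 16)**2 = (2*(-7)*(-1/25) - 16)**2 = (14/25 - 16)**2 = (-386/25)**2 = 148996/625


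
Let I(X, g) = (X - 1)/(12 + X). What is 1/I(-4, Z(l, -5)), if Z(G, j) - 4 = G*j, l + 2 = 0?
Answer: -8/5 ≈ -1.6000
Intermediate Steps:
l = -2 (l = -2 + 0 = -2)
Z(G, j) = 4 + G*j
I(X, g) = (-1 + X)/(12 + X)
1/I(-4, Z(l, -5)) = 1/((-1 - 4)/(12 - 4)) = 1/(-5/8) = -8/5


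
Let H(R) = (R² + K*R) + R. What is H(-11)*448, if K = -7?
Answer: 83776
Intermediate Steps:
H(R) = R² - 6*R (H(R) = (R² - 7*R) + R = R² - 6*R)
H(-11)*448 = -11*(-6 - 11)*448 = -11*(-17)*448 = 187*448 = 83776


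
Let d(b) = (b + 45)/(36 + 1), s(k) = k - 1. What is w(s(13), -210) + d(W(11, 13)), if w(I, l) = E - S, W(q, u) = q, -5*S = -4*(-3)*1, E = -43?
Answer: -7231/185 ≈ -39.086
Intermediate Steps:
S = -12/5 (S = -(-4*(-3))/5 = -12/5 ≈ -2.4000)
s(k) = -1 + k
w(I, l) = -203/5 (w(I, l) = -43 - 1*(-12/5) = -43 + 12/5 = -203/5)
d(b) = 45/37 + b/37 (d(b) = (45 + b)/37 = (45 + b)*(1/37) = 45/37 + b/37)
w(s(13), -210) + d(W(11, 13)) = -203/5 + (45/37 + (1/37)*11) = -203/5 + (45/37 + 11/37) = -203/5 + 56/37 = -7231/185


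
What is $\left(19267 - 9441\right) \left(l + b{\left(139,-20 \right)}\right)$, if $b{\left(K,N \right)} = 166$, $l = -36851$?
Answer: $-360466810$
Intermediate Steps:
$\left(19267 - 9441\right) \left(l + b{\left(139,-20 \right)}\right) = \left(19267 - 9441\right) \left(-36851 + 166\right) = 9826 \left(-36685\right) = -360466810$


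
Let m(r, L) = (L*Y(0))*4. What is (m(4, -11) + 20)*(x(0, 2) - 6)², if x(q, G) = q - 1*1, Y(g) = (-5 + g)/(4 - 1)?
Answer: 13720/3 ≈ 4573.3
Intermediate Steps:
Y(g) = -5/3 + g/3 (Y(g) = (-5 + g)/3 = (-5 + g)*(⅓) = -5/3 + g/3)
m(r, L) = -20*L/3 (m(r, L) = (L*(-5/3 + (⅓)*0))*4 = (L*(-5/3 + 0))*4 = (L*(-5/3))*4 = -5*L/3*4 = -20*L/3)
x(q, G) = -1 + q (x(q, G) = q - 1 = -1 + q)
(m(4, -11) + 20)*(x(0, 2) - 6)² = (-20/3*(-11) + 20)*((-1 + 0) - 6)² = (220/3 + 20)*(-1 - 6)² = (280/3)*(-7)² = (280/3)*49 = 13720/3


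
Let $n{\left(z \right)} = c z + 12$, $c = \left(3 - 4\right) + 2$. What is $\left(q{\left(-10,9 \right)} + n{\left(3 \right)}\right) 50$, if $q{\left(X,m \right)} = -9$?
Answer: $300$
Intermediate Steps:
$c = 1$ ($c = -1 + 2 = 1$)
$n{\left(z \right)} = 12 + z$ ($n{\left(z \right)} = 1 z + 12 = z + 12 = 12 + z$)
$\left(q{\left(-10,9 \right)} + n{\left(3 \right)}\right) 50 = \left(-9 + \left(12 + 3\right)\right) 50 = \left(-9 + 15\right) 50 = 6 \cdot 50 = 300$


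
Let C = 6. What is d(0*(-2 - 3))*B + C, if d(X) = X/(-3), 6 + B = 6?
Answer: 6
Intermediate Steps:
B = 0 (B = -6 + 6 = 0)
d(X) = -X/3 (d(X) = X*(-⅓) = -X/3)
d(0*(-2 - 3))*B + C = -0*(-2 - 3)*0 + 6 = -0*(-5)*0 + 6 = -⅓*0*0 + 6 = 0*0 + 6 = 0 + 6 = 6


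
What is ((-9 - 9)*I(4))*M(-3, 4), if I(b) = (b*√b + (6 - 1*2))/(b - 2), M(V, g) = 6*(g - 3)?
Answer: -648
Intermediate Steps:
M(V, g) = -18 + 6*g (M(V, g) = 6*(-3 + g) = -18 + 6*g)
I(b) = (4 + b^(3/2))/(-2 + b) (I(b) = (b^(3/2) + (6 - 2))/(-2 + b) = (b^(3/2) + 4)/(-2 + b) = (4 + b^(3/2))/(-2 + b))
((-9 - 9)*I(4))*M(-3, 4) = ((-9 - 9)*((4 + 4^(3/2))/(-2 + 4)))*(-18 + 6*4) = (-18*(4 + 8)/2)*(-18 + 24) = -9*12*6 = -18*6*6 = -108*6 = -648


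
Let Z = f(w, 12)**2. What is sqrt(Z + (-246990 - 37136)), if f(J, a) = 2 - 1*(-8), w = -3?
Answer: I*sqrt(284026) ≈ 532.94*I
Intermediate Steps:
f(J, a) = 10 (f(J, a) = 2 + 8 = 10)
Z = 100 (Z = 10**2 = 100)
sqrt(Z + (-246990 - 37136)) = sqrt(100 + (-246990 - 37136)) = sqrt(100 - 284126) = sqrt(-284026) = I*sqrt(284026)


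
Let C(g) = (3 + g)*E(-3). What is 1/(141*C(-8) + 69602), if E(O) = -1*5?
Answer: 1/73127 ≈ 1.3675e-5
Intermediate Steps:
E(O) = -5
C(g) = -15 - 5*g (C(g) = (3 + g)*(-5) = -15 - 5*g)
1/(141*C(-8) + 69602) = 1/(141*(-15 - 5*(-8)) + 69602) = 1/(141*(-15 + 40) + 69602) = 1/(141*25 + 69602) = 1/(3525 + 69602) = 1/73127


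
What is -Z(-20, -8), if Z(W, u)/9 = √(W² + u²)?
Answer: -36*√29 ≈ -193.87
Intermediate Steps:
Z(W, u) = 9*√(W² + u²)
-Z(-20, -8) = -9*√((-20)² + (-8)²) = -9*√(400 + 64) = -9*√464 = -9*4*√29 = -36*√29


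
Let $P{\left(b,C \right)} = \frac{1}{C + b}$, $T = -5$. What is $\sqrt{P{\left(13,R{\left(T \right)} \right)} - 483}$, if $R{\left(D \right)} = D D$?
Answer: $\frac{i \sqrt{697414}}{38} \approx 21.977 i$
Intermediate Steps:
$R{\left(D \right)} = D^{2}$
$\sqrt{P{\left(13,R{\left(T \right)} \right)} - 483} = \sqrt{\frac{1}{\left(-5\right)^{2} + 13} - 483} = \sqrt{\frac{1}{25 + 13} - 483} = \sqrt{\frac{1}{38} - 483} = \sqrt{- \frac{18353}{38}} = \frac{i \sqrt{697414}}{38}$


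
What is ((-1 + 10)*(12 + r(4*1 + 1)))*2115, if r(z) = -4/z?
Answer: 213192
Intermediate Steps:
((-1 + 10)*(12 + r(4*1 + 1)))*2115 = ((-1 + 10)*(12 - 4/(4*1 + 1)))*2115 = (9*(12 - 4/(4 + 1)))*2115 = (9*(12 - 4/5))*2115 = (9*(56/5))*2115 = (504/5)*2115 = 213192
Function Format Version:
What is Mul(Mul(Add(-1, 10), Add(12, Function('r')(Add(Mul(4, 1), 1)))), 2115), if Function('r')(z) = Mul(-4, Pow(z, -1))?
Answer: 213192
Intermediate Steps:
Mul(Mul(Add(-1, 10), Add(12, Function('r')(Add(Mul(4, 1), 1)))), 2115) = Mul(Mul(Add(-1, 10), Add(12, Mul(-4, Pow(Add(Mul(4, 1), 1), -1)))), 2115) = Mul(Mul(9, Add(12, Mul(-4, Pow(Add(4, 1), -1)))), 2115) = Mul(Mul(9, Add(12, Mul(-4, Pow(5, -1)))), 2115) = Mul(Mul(9, Add(12, Mul(-4, Rational(1, 5)))), 2115) = Mul(Mul(9, Add(12, Rational(-4, 5))), 2115) = Mul(Mul(9, Rational(56, 5)), 2115) = Mul(Rational(504, 5), 2115) = 213192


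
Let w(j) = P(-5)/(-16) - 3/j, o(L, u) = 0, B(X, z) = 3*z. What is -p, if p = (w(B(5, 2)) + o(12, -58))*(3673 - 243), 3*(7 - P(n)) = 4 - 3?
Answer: 18865/6 ≈ 3144.2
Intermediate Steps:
P(n) = 20/3 (P(n) = 7 - (4 - 3)/3 = 7 - ⅓*1 = 7 - ⅓ = 20/3)
w(j) = -5/12 - 3/j (w(j) = (20/3)/(-16) - 3/j = (20/3)*(-1/16) - 3/j = -5/12 - 3/j)
p = -18865/6 (p = ((-5/12 - 3/(3*2)) + 0)*(3673 - 243) = ((-5/12 - 3/6) + 0)*3430 = ((-5/12 - 3*⅙) + 0)*3430 = ((-5/12 - ½) + 0)*3430 = (-11/12 + 0)*3430 = -11/12*3430 = -18865/6 ≈ -3144.2)
-p = -1*(-18865/6) = 18865/6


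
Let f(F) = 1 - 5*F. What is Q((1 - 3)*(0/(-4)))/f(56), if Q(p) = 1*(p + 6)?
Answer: -2/93 ≈ -0.021505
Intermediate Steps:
Q(p) = 6 + p (Q(p) = 1*(6 + p) = 6 + p)
Q((1 - 3)*(0/(-4)))/f(56) = (6 + (1 - 3)*(0/(-4)))/(1 - 5*56) = (6 - 0*(-1)/4)/(1 - 280) = (6 - 2*0)/(-279) = (6 + 0)*(-1/279) = 6*(-1/279) = -2/93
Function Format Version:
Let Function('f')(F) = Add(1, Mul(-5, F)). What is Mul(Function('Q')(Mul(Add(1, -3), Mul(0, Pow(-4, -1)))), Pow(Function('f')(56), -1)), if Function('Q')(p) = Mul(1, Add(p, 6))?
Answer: Rational(-2, 93) ≈ -0.021505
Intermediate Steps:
Function('Q')(p) = Add(6, p) (Function('Q')(p) = Mul(1, Add(6, p)) = Add(6, p))
Mul(Function('Q')(Mul(Add(1, -3), Mul(0, Pow(-4, -1)))), Pow(Function('f')(56), -1)) = Mul(Add(6, Mul(Add(1, -3), Mul(0, Pow(-4, -1)))), Pow(Add(1, Mul(-5, 56)), -1)) = Mul(Add(6, Mul(-2, Mul(0, Rational(-1, 4)))), Pow(Add(1, -280), -1)) = Mul(Add(6, Mul(-2, 0)), Pow(-279, -1)) = Mul(Add(6, 0), Rational(-1, 279)) = Mul(6, Rational(-1, 279)) = Rational(-2, 93)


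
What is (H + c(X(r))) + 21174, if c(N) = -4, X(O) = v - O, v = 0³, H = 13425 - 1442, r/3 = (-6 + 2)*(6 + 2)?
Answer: 33153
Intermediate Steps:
r = -96 (r = 3*((-6 + 2)*(6 + 2)) = 3*(-4*8) = 3*(-32) = -96)
H = 11983
v = 0
X(O) = -O (X(O) = 0 - O = -O)
(H + c(X(r))) + 21174 = (11983 - 4) + 21174 = 11979 + 21174 = 33153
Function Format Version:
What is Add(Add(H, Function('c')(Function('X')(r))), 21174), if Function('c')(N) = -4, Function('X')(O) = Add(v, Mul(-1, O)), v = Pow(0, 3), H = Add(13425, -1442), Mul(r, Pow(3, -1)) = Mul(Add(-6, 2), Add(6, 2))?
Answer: 33153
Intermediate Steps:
r = -96 (r = Mul(3, Mul(Add(-6, 2), Add(6, 2))) = Mul(3, Mul(-4, 8)) = Mul(3, -32) = -96)
H = 11983
v = 0
Function('X')(O) = Mul(-1, O) (Function('X')(O) = Add(0, Mul(-1, O)) = Mul(-1, O))
Add(Add(H, Function('c')(Function('X')(r))), 21174) = Add(Add(11983, -4), 21174) = Add(11979, 21174) = 33153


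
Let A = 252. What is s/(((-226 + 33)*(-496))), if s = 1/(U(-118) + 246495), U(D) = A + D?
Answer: 1/23609300912 ≈ 4.2356e-11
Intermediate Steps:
U(D) = 252 + D
s = 1/246629 (s = 1/((252 - 118) + 246495) = 1/(134 + 246495) = 1/246629 ≈ 4.0547e-6)
s/(((-226 + 33)*(-496))) = 1/(246629*(((-226 + 33)*(-496)))) = 1/(246629*((-193*(-496)))) = (1/246629)/95728 = (1/246629)*(1/95728) = 1/23609300912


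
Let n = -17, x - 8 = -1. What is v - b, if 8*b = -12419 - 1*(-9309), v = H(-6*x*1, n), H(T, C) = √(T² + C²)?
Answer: 1555/4 + √2053 ≈ 434.06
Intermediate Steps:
x = 7 (x = 8 - 1 = 7)
H(T, C) = √(C² + T²)
v = √2053 (v = √((-17)² + (-6*7*1)²) = √(289 + (-42*1)²) = √(289 + (-42)²) = √(289 + 1764) = √2053 ≈ 45.310)
b = -1555/4 (b = (-12419 - 1*(-9309))/8 = (-12419 + 9309)/8 = (⅛)*(-3110) = -1555/4 ≈ -388.75)
v - b = √2053 - 1*(-1555/4) = √2053 + 1555/4 = 1555/4 + √2053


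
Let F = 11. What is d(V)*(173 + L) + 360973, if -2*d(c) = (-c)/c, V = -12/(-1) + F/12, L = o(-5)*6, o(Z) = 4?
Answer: 722143/2 ≈ 3.6107e+5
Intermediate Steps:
L = 24 (L = 4*6 = 24)
V = 155/12 (V = -12/(-1) + 11/12 = -12*(-1) + 11*(1/12) = 12 + 11/12 = 155/12 ≈ 12.917)
d(c) = 1/2 (d(c) = -(-c)/(2*c) = -1/2*(-1) = 1/2)
d(V)*(173 + L) + 360973 = (173 + 24)/2 + 360973 = (1/2)*197 + 360973 = 197/2 + 360973 = 722143/2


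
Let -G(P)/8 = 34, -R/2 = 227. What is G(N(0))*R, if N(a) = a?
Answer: 123488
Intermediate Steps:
R = -454 (R = -2*227 = -454)
G(P) = -272 (G(P) = -8*34 = -272)
G(N(0))*R = -272*(-454) = 123488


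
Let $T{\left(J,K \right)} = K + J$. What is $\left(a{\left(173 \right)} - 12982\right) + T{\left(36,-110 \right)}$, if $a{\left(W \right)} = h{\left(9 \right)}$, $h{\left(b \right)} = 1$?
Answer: $-13055$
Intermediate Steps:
$a{\left(W \right)} = 1$
$T{\left(J,K \right)} = J + K$
$\left(a{\left(173 \right)} - 12982\right) + T{\left(36,-110 \right)} = \left(1 - 12982\right) + \left(36 - 110\right) = -12981 - 74 = -13055$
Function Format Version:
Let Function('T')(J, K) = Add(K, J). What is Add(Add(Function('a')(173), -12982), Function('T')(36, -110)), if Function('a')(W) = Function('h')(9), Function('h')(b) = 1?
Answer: -13055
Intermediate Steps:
Function('a')(W) = 1
Function('T')(J, K) = Add(J, K)
Add(Add(Function('a')(173), -12982), Function('T')(36, -110)) = Add(Add(1, -12982), Add(36, -110)) = Add(-12981, -74) = -13055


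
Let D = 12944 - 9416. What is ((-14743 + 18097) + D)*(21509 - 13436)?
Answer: 55558386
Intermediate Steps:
D = 3528
((-14743 + 18097) + D)*(21509 - 13436) = ((-14743 + 18097) + 3528)*(21509 - 13436) = (3354 + 3528)*8073 = 6882*8073 = 55558386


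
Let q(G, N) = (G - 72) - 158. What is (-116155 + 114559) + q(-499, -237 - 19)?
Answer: -2325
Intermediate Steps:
q(G, N) = -230 + G (q(G, N) = (-72 + G) - 158 = -230 + G)
(-116155 + 114559) + q(-499, -237 - 19) = (-116155 + 114559) + (-230 - 499) = -1596 - 729 = -2325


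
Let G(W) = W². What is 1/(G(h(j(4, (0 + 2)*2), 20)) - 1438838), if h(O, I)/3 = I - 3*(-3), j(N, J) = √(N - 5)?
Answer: -1/1431269 ≈ -6.9868e-7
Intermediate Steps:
j(N, J) = √(-5 + N)
h(O, I) = 27 + 3*I (h(O, I) = 3*(I - 3*(-3)) = 3*(I + 9) = 3*(9 + I) = 27 + 3*I)
1/(G(h(j(4, (0 + 2)*2), 20)) - 1438838) = 1/((27 + 3*20)² - 1438838) = 1/((27 + 60)² - 1438838) = 1/(87² - 1438838) = 1/(7569 - 1438838) = 1/(-1431269) = -1/1431269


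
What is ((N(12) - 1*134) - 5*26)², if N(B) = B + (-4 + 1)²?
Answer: 59049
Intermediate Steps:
N(B) = 9 + B (N(B) = B + (-3)² = B + 9 = 9 + B)
((N(12) - 1*134) - 5*26)² = (((9 + 12) - 1*134) - 5*26)² = ((21 - 134) - 130)² = (-113 - 130)² = (-243)² = 59049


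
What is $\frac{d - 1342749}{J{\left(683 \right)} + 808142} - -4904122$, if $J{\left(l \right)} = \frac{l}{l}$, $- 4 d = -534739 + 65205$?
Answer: $\frac{7926461280161}{1616286} \approx 4.9041 \cdot 10^{6}$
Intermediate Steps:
$d = \frac{234767}{2}$ ($d = - \frac{-534739 + 65205}{4} = \left(- \frac{1}{4}\right) \left(-469534\right) = \frac{234767}{2} \approx 1.1738 \cdot 10^{5}$)
$J{\left(l \right)} = 1$
$\frac{d - 1342749}{J{\left(683 \right)} + 808142} - -4904122 = \frac{\frac{234767}{2} - 1342749}{1 + 808142} - -4904122 = - \frac{2450731}{2 \cdot 808143} + 4904122 = \left(- \frac{2450731}{2}\right) \frac{1}{808143} + 4904122 = - \frac{2450731}{1616286} + 4904122 = \frac{7926461280161}{1616286}$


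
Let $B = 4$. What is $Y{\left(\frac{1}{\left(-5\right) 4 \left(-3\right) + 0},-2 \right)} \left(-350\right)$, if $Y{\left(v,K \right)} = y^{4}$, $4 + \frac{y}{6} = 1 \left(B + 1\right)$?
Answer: $-453600$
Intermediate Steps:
$y = 6$ ($y = -24 + 6 \cdot 1 \left(4 + 1\right) = -24 + 6 \cdot 1 \cdot 5 = -24 + 6 \cdot 5 = -24 + 30 = 6$)
$Y{\left(v,K \right)} = 1296$ ($Y{\left(v,K \right)} = 6^{4} = 1296$)
$Y{\left(\frac{1}{\left(-5\right) 4 \left(-3\right) + 0},-2 \right)} \left(-350\right) = 1296 \left(-350\right) = -453600$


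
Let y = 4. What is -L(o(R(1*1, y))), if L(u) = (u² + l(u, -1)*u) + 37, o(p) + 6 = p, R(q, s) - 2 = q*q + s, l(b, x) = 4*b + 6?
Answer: -48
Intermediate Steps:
l(b, x) = 6 + 4*b
R(q, s) = 2 + s + q² (R(q, s) = 2 + (q*q + s) = 2 + (q² + s) = 2 + (s + q²) = 2 + s + q²)
o(p) = -6 + p
L(u) = 37 + u² + u*(6 + 4*u) (L(u) = (u² + (6 + 4*u)*u) + 37 = (u² + u*(6 + 4*u)) + 37 = 37 + u² + u*(6 + 4*u))
-L(o(R(1*1, y))) = -(37 + 5*(-6 + (2 + 4 + (1*1)²))² + 6*(-6 + (2 + 4 + (1*1)²))) = -(37 + 5*(-6 + (2 + 4 + 1²))² + 6*(-6 + (2 + 4 + 1²))) = -(37 + 5*(-6 + (2 + 4 + 1))² + 6*(-6 + (2 + 4 + 1))) = -(37 + 5*(-6 + 7)² + 6*(-6 + 7)) = -(37 + 5*1² + 6*1) = -(37 + 5*1 + 6) = -(37 + 5 + 6) = -1*48 = -48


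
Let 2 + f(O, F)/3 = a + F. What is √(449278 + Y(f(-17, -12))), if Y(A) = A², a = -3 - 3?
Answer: √452878 ≈ 672.96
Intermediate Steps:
a = -6
f(O, F) = -24 + 3*F (f(O, F) = -6 + 3*(-6 + F) = -6 + (-18 + 3*F) = -24 + 3*F)
√(449278 + Y(f(-17, -12))) = √(449278 + (-24 + 3*(-12))²) = √(449278 + (-24 - 36)²) = √(449278 + (-60)²) = √(449278 + 3600) = √452878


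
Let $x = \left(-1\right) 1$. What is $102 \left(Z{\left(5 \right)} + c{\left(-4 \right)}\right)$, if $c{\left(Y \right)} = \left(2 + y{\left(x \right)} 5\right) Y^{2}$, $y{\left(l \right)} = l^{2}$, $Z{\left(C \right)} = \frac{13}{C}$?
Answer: $\frac{58446}{5} \approx 11689.0$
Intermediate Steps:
$x = -1$
$c{\left(Y \right)} = 7 Y^{2}$ ($c{\left(Y \right)} = \left(2 + \left(-1\right)^{2} \cdot 5\right) Y^{2} = \left(2 + 1 \cdot 5\right) Y^{2} = \left(2 + 5\right) Y^{2} = 7 Y^{2}$)
$102 \left(Z{\left(5 \right)} + c{\left(-4 \right)}\right) = 102 \left(\frac{13}{5} + 7 \left(-4\right)^{2}\right) = 102 \left(13 \cdot \frac{1}{5} + 7 \cdot 16\right) = 102 \left(\frac{13}{5} + 112\right) = 102 \cdot \frac{573}{5} = \frac{58446}{5}$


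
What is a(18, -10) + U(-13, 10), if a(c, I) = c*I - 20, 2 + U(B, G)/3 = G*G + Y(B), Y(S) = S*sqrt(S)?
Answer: 94 - 39*I*sqrt(13) ≈ 94.0 - 140.62*I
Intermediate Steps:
Y(S) = S**(3/2)
U(B, G) = -6 + 3*B**(3/2) + 3*G**2 (U(B, G) = -6 + 3*(G*G + B**(3/2)) = -6 + 3*(G**2 + B**(3/2)) = -6 + 3*(B**(3/2) + G**2) = -6 + (3*B**(3/2) + 3*G**2) = -6 + 3*B**(3/2) + 3*G**2)
a(c, I) = -20 + I*c (a(c, I) = I*c - 20 = -20 + I*c)
a(18, -10) + U(-13, 10) = (-20 - 10*18) + (-6 + 3*(-13)**(3/2) + 3*10**2) = (-20 - 180) + (-6 + 3*(-13*I*sqrt(13)) + 3*100) = -200 + (-6 - 39*I*sqrt(13) + 300) = -200 + (294 - 39*I*sqrt(13)) = 94 - 39*I*sqrt(13)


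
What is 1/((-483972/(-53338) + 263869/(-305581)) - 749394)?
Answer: -8149539689/6107149236496961 ≈ -1.3344e-6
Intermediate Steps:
1/((-483972/(-53338) + 263869/(-305581)) - 749394) = 1/((-483972*(-1/53338) + 263869*(-1/305581)) - 749394) = 1/((241986/26669 - 263869/305581) - 749394) = 1/(66909201505/8149539689 - 749394) = 1/(-6107149236496961/8149539689) = -8149539689/6107149236496961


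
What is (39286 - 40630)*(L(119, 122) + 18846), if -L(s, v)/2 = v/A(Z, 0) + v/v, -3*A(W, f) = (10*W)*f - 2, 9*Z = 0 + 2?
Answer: -24834432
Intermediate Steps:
Z = 2/9 (Z = (0 + 2)/9 = (⅑)*2 = 2/9 ≈ 0.22222)
A(W, f) = ⅔ - 10*W*f/3 (A(W, f) = -((10*W)*f - 2)/3 = -(10*W*f - 2)/3 = -(-2 + 10*W*f)/3 = ⅔ - 10*W*f/3)
L(s, v) = -2 - 3*v (L(s, v) = -2*(v/(⅔ - 10/3*2/9*0) + v/v) = -2*(v/(⅔ + 0) + 1) = -2*(v/(⅔) + 1) = -2*(v*(3/2) + 1) = -2*(3*v/2 + 1) = -2*(1 + 3*v/2) = -2 - 3*v)
(39286 - 40630)*(L(119, 122) + 18846) = (39286 - 40630)*((-2 - 3*122) + 18846) = -1344*((-2 - 366) + 18846) = -1344*(-368 + 18846) = -1344*18478 = -24834432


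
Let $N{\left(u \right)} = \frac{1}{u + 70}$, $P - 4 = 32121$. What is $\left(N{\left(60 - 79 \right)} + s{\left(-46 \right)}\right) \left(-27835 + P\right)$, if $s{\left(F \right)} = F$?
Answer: $- \frac{3353350}{17} \approx -1.9726 \cdot 10^{5}$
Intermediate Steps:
$P = 32125$ ($P = 4 + 32121 = 32125$)
$N{\left(u \right)} = \frac{1}{70 + u}$
$\left(N{\left(60 - 79 \right)} + s{\left(-46 \right)}\right) \left(-27835 + P\right) = \left(\frac{1}{70 + \left(60 - 79\right)} - 46\right) \left(-27835 + 32125\right) = \left(\frac{1}{70 - 19} - 46\right) 4290 = \left(\frac{1}{51} - 46\right) 4290 = \left(- \frac{2345}{51}\right) 4290 = - \frac{3353350}{17}$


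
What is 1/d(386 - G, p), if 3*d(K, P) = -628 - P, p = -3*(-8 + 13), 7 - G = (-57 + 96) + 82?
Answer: -3/613 ≈ -0.0048940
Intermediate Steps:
G = -114 (G = 7 - ((-57 + 96) + 82) = 7 - (39 + 82) = 7 - 1*121 = 7 - 121 = -114)
p = -15 (p = -3*5 = -15)
d(K, P) = -628/3 - P/3 (d(K, P) = (-628 - P)/3 = -628/3 - P/3)
1/d(386 - G, p) = 1/(-628/3 - ⅓*(-15)) = 1/(-628/3 + 5) = 1/(-613/3) = -3/613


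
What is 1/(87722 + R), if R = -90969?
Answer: -1/3247 ≈ -0.00030798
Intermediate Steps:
1/(87722 + R) = 1/(87722 - 90969) = 1/(-3247) = -1/3247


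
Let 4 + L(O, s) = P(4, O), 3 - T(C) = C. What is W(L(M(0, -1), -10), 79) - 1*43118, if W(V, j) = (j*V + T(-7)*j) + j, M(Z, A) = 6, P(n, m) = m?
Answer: -42091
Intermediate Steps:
T(C) = 3 - C
L(O, s) = -4 + O
W(V, j) = 11*j + V*j (W(V, j) = (j*V + (3 - 1*(-7))*j) + j = (V*j + (3 + 7)*j) + j = (V*j + 10*j) + j = (10*j + V*j) + j = 11*j + V*j)
W(L(M(0, -1), -10), 79) - 1*43118 = 79*(11 + (-4 + 6)) - 1*43118 = 79*(11 + 2) - 43118 = 79*13 - 43118 = 1027 - 43118 = -42091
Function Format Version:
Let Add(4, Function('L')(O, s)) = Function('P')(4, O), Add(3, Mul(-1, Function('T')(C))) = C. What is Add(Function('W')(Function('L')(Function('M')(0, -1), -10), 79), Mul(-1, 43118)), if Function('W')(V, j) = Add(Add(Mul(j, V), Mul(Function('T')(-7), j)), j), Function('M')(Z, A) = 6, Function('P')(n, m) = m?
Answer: -42091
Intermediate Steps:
Function('T')(C) = Add(3, Mul(-1, C))
Function('L')(O, s) = Add(-4, O)
Function('W')(V, j) = Add(Mul(11, j), Mul(V, j)) (Function('W')(V, j) = Add(Add(Mul(j, V), Mul(Add(3, Mul(-1, -7)), j)), j) = Add(Add(Mul(V, j), Mul(Add(3, 7), j)), j) = Add(Add(Mul(V, j), Mul(10, j)), j) = Add(Add(Mul(10, j), Mul(V, j)), j) = Add(Mul(11, j), Mul(V, j)))
Add(Function('W')(Function('L')(Function('M')(0, -1), -10), 79), Mul(-1, 43118)) = Add(Mul(79, Add(11, Add(-4, 6))), Mul(-1, 43118)) = Add(Mul(79, Add(11, 2)), -43118) = Add(Mul(79, 13), -43118) = Add(1027, -43118) = -42091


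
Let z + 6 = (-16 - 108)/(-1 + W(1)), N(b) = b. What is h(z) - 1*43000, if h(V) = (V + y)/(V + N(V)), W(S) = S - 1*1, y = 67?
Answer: -10147815/236 ≈ -42999.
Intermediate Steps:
W(S) = -1 + S (W(S) = S - 1 = -1 + S)
z = 118 (z = -6 + (-16 - 108)/(-1 + (-1 + 1)) = -6 - 124/(-1 + 0) = -6 - 124/(-1) = -6 - 124*(-1) = -6 + 124 = 118)
h(V) = (67 + V)/(2*V) (h(V) = (V + 67)/(V + V) = (67 + V)/((2*V)) = (67 + V)*(1/(2*V)) = (67 + V)/(2*V))
h(z) - 1*43000 = (1/2)*(67 + 118)/118 - 1*43000 = (1/2)*(1/118)*185 - 43000 = 185/236 - 43000 = -10147815/236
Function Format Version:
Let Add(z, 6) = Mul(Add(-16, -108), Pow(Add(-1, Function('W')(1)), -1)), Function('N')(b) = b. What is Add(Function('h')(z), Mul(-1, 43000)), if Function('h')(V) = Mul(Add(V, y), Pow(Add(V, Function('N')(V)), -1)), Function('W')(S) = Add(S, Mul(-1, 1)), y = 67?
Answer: Rational(-10147815, 236) ≈ -42999.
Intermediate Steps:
Function('W')(S) = Add(-1, S) (Function('W')(S) = Add(S, -1) = Add(-1, S))
z = 118 (z = Add(-6, Mul(Add(-16, -108), Pow(Add(-1, Add(-1, 1)), -1))) = Add(-6, Mul(-124, Pow(Add(-1, 0), -1))) = Add(-6, Mul(-124, Pow(-1, -1))) = Add(-6, Mul(-124, -1)) = Add(-6, 124) = 118)
Function('h')(V) = Mul(Rational(1, 2), Pow(V, -1), Add(67, V)) (Function('h')(V) = Mul(Add(V, 67), Pow(Add(V, V), -1)) = Mul(Add(67, V), Pow(Mul(2, V), -1)) = Mul(Add(67, V), Mul(Rational(1, 2), Pow(V, -1))) = Mul(Rational(1, 2), Pow(V, -1), Add(67, V)))
Add(Function('h')(z), Mul(-1, 43000)) = Add(Mul(Rational(1, 2), Pow(118, -1), Add(67, 118)), Mul(-1, 43000)) = Add(Mul(Rational(1, 2), Rational(1, 118), 185), -43000) = Add(Rational(185, 236), -43000) = Rational(-10147815, 236)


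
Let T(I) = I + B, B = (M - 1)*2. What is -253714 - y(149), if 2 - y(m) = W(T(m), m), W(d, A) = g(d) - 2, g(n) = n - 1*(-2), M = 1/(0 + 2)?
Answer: -253568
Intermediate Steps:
M = ½ (M = 1/2 = ½ ≈ 0.50000)
B = -1 (B = (½ - 1)*2 = -½*2 = -1)
g(n) = 2 + n (g(n) = n + 2 = 2 + n)
T(I) = -1 + I (T(I) = I - 1 = -1 + I)
W(d, A) = d (W(d, A) = (2 + d) - 2 = d)
y(m) = 3 - m (y(m) = 2 - (-1 + m) = 2 + (1 - m) = 3 - m)
-253714 - y(149) = -253714 - (3 - 1*149) = -253714 - (3 - 149) = -253714 - 1*(-146) = -253714 + 146 = -253568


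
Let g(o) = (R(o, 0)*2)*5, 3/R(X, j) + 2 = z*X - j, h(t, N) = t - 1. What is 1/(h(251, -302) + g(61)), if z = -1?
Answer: 21/5240 ≈ 0.0040076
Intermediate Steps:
h(t, N) = -1 + t
R(X, j) = 3/(-2 - X - j) (R(X, j) = 3/(-2 + (-X - j)) = 3/(-2 - X - j))
g(o) = -30/(2 + o) (g(o) = (-3/(2 + o + 0)*2)*5 = (-3/(2 + o)*2)*5 = -6/(2 + o)*5 = -30/(2 + o))
1/(h(251, -302) + g(61)) = 1/((-1 + 251) + 30/(-2 - 1*61)) = 1/(250 + 30/(-2 - 61)) = 1/(250 + 30/(-63)) = 1/(250 + 30*(-1/63)) = 1/(250 - 10/21) = 1/(5240/21) = 21/5240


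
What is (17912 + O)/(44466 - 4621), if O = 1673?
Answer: 3917/7969 ≈ 0.49153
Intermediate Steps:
(17912 + O)/(44466 - 4621) = (17912 + 1673)/(44466 - 4621) = 19585/39845 = 19585*(1/39845) = 3917/7969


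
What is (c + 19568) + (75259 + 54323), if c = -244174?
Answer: -95024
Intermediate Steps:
(c + 19568) + (75259 + 54323) = (-244174 + 19568) + (75259 + 54323) = -224606 + 129582 = -95024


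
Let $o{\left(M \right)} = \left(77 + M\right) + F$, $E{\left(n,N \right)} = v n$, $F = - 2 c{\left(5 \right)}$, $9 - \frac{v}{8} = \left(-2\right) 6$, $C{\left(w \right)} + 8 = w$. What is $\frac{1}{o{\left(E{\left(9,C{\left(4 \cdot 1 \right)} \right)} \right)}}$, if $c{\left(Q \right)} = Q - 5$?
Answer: $\frac{1}{1589} \approx 0.00062933$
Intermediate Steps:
$c{\left(Q \right)} = -5 + Q$
$C{\left(w \right)} = -8 + w$
$v = 168$ ($v = 72 - 8 \left(\left(-2\right) 6\right) = 72 - -96 = 72 + 96 = 168$)
$F = 0$ ($F = - 2 \left(-5 + 5\right) = \left(-2\right) 0 = 0$)
$E{\left(n,N \right)} = 168 n$
$o{\left(M \right)} = 77 + M$ ($o{\left(M \right)} = \left(77 + M\right) + 0 = 77 + M$)
$\frac{1}{o{\left(E{\left(9,C{\left(4 \cdot 1 \right)} \right)} \right)}} = \frac{1}{77 + 168 \cdot 9} = \frac{1}{77 + 1512} = \frac{1}{1589}$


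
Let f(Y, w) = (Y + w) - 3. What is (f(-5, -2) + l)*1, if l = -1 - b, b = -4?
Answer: -7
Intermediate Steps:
f(Y, w) = -3 + Y + w
l = 3 (l = -1 - 1*(-4) = -1 + 4 = 3)
(f(-5, -2) + l)*1 = ((-3 - 5 - 2) + 3)*1 = (-10 + 3)*1 = -7*1 = -7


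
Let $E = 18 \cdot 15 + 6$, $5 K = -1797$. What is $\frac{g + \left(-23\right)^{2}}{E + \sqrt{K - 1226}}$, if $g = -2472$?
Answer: $- \frac{2681340}{388807} + \frac{1943 i \sqrt{39635}}{388807} \approx -6.8963 + 0.9949 i$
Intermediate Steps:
$K = - \frac{1797}{5}$ ($K = \frac{1}{5} \left(-1797\right) = - \frac{1797}{5} \approx -359.4$)
$E = 276$ ($E = 270 + 6 = 276$)
$\frac{g + \left(-23\right)^{2}}{E + \sqrt{K - 1226}} = \frac{-2472 + \left(-23\right)^{2}}{276 + \sqrt{- \frac{1797}{5} - 1226}} = \frac{-2472 + 529}{276 + \sqrt{- \frac{7927}{5}}} = - \frac{1943}{276 + \frac{i \sqrt{39635}}{5}}$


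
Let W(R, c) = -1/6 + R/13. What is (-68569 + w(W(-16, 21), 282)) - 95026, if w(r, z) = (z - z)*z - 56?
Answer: -163651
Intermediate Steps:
W(R, c) = -⅙ + R/13 (W(R, c) = -1*⅙ + R*(1/13) = -⅙ + R/13)
w(r, z) = -56 (w(r, z) = 0*z - 56 = 0 - 56 = -56)
(-68569 + w(W(-16, 21), 282)) - 95026 = (-68569 - 56) - 95026 = -68625 - 95026 = -163651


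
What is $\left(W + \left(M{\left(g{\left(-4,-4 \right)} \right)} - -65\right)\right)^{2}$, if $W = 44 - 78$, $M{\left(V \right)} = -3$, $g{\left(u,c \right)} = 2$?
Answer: $784$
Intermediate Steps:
$W = -34$
$\left(W + \left(M{\left(g{\left(-4,-4 \right)} \right)} - -65\right)\right)^{2} = \left(-34 - -62\right)^{2} = \left(-34 + \left(-3 + 65\right)\right)^{2} = \left(-34 + 62\right)^{2} = 28^{2} = 784$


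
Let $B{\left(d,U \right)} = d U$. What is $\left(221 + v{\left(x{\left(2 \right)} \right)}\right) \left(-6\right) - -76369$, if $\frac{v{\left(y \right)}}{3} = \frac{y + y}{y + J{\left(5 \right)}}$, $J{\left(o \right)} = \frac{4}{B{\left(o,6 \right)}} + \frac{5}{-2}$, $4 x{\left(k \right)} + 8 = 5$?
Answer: $\frac{14031421}{187} \approx 75034.0$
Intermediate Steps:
$B{\left(d,U \right)} = U d$
$x{\left(k \right)} = - \frac{3}{4}$ ($x{\left(k \right)} = -2 + \frac{1}{4} \cdot 5 = -2 + \frac{5}{4} = - \frac{3}{4}$)
$J{\left(o \right)} = - \frac{5}{2} + \frac{2}{3 o}$ ($J{\left(o \right)} = \frac{4}{6 o} + \frac{5}{-2} = 4 \frac{1}{6 o} + 5 \left(- \frac{1}{2}\right) = \frac{2}{3 o} - \frac{5}{2} = - \frac{5}{2} + \frac{2}{3 o}$)
$v{\left(y \right)} = \frac{6 y}{- \frac{71}{30} + y}$ ($v{\left(y \right)} = 3 \frac{y + y}{y + \frac{4 - 75}{6 \cdot 5}} = 3 \frac{2 y}{y + \frac{1}{6} \cdot \frac{1}{5} \left(4 - 75\right)} = 3 \frac{2 y}{y + \frac{1}{6} \cdot \frac{1}{5} \left(-71\right)} = 3 \frac{2 y}{y - \frac{71}{30}} = 3 \frac{2 y}{- \frac{71}{30} + y} = \frac{6 y}{- \frac{71}{30} + y}$)
$\left(221 + v{\left(x{\left(2 \right)} \right)}\right) \left(-6\right) - -76369 = \left(221 + 180 \left(- \frac{3}{4}\right) \frac{1}{-71 + 30 \left(- \frac{3}{4}\right)}\right) \left(-6\right) - -76369 = \left(221 + 180 \left(- \frac{3}{4}\right) \frac{1}{-71 - \frac{45}{2}}\right) \left(-6\right) + 76369 = \left(221 + 180 \left(- \frac{3}{4}\right) \frac{1}{- \frac{187}{2}}\right) \left(-6\right) + 76369 = \left(221 + 180 \left(- \frac{3}{4}\right) \left(- \frac{2}{187}\right)\right) \left(-6\right) + 76369 = \left(221 + \frac{270}{187}\right) \left(-6\right) + 76369 = \frac{41597}{187} \left(-6\right) + 76369 = - \frac{249582}{187} + 76369 = \frac{14031421}{187}$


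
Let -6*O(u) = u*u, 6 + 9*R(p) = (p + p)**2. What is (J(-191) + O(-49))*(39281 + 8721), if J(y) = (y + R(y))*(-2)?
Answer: -14016559999/9 ≈ -1.5574e+9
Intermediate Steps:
R(p) = -2/3 + 4*p**2/9 (R(p) = -2/3 + (p + p)**2/9 = -2/3 + (2*p)**2/9 = -2/3 + (4*p**2)/9 = -2/3 + 4*p**2/9)
O(u) = -u**2/6 (O(u) = -u*u/6 = -u**2/6)
J(y) = 4/3 - 2*y - 8*y**2/9 (J(y) = (y + (-2/3 + 4*y**2/9))*(-2) = (-2/3 + y + 4*y**2/9)*(-2) = 4/3 - 2*y - 8*y**2/9)
(J(-191) + O(-49))*(39281 + 8721) = ((4/3 - 2*(-191) - 8/9*(-191)**2) - 1/6*(-49)**2)*(39281 + 8721) = ((4/3 + 382 - 8/9*36481) - 1/6*2401)*48002 = ((4/3 + 382 - 291848/9) - 2401/6)*48002 = (-288398/9 - 2401/6)*48002 = -583999/18*48002 = -14016559999/9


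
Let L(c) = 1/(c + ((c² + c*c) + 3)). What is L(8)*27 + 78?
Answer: 10869/139 ≈ 78.194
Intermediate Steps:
L(c) = 1/(3 + c + 2*c²) (L(c) = 1/(c + ((c² + c²) + 3)) = 1/(c + (2*c² + 3)) = 1/(c + (3 + 2*c²)) = 1/(3 + c + 2*c²))
L(8)*27 + 78 = 27/(3 + 8 + 2*8²) + 78 = 27/(3 + 8 + 2*64) + 78 = 27/(3 + 8 + 128) + 78 = 27/139 + 78 = 10869/139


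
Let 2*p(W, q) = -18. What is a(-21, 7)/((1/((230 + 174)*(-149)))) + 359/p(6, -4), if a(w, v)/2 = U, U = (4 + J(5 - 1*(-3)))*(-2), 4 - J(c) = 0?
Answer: 17336089/9 ≈ 1.9262e+6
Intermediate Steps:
J(c) = 4 (J(c) = 4 - 1*0 = 4 + 0 = 4)
p(W, q) = -9 (p(W, q) = (1/2)*(-18) = -9)
U = -16 (U = (4 + 4)*(-2) = 8*(-2) = -16)
a(w, v) = -32 (a(w, v) = 2*(-16) = -32)
a(-21, 7)/((1/((230 + 174)*(-149)))) + 359/p(6, -4) = -32/(1/((230 + 174)*(-149))) + 359/(-9) = -32/(-1/149/404) + 359*(-1/9) = -32/((1/404)*(-1/149)) - 359/9 = -32/(-1/60196) - 359/9 = -32*(-60196) - 359/9 = 1926272 - 359/9 = 17336089/9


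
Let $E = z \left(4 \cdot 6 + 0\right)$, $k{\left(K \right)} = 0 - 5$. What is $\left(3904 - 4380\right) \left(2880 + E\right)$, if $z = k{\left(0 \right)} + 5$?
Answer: $-1370880$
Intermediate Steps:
$k{\left(K \right)} = -5$ ($k{\left(K \right)} = 0 - 5 = -5$)
$z = 0$ ($z = -5 + 5 = 0$)
$E = 0$ ($E = 0 \left(4 \cdot 6 + 0\right) = 0 \left(24 + 0\right) = 0 \cdot 24 = 0$)
$\left(3904 - 4380\right) \left(2880 + E\right) = \left(3904 - 4380\right) \left(2880 + 0\right) = \left(-476\right) 2880 = -1370880$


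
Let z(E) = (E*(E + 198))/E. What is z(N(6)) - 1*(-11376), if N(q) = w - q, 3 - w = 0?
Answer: 11571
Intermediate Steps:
w = 3 (w = 3 - 1*0 = 3 + 0 = 3)
N(q) = 3 - q
z(E) = 198 + E (z(E) = (E*(198 + E))/E = 198 + E)
z(N(6)) - 1*(-11376) = (198 + (3 - 1*6)) - 1*(-11376) = (198 + (3 - 6)) + 11376 = (198 - 3) + 11376 = 195 + 11376 = 11571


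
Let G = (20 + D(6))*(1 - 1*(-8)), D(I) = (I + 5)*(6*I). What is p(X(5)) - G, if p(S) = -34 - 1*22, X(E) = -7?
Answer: -3800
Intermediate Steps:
D(I) = 6*I*(5 + I) (D(I) = (5 + I)*(6*I) = 6*I*(5 + I))
p(S) = -56 (p(S) = -34 - 22 = -56)
G = 3744 (G = (20 + 6*6*(5 + 6))*(1 - 1*(-8)) = (20 + 6*6*11)*(1 + 8) = (20 + 396)*9 = 416*9 = 3744)
p(X(5)) - G = -56 - 1*3744 = -56 - 3744 = -3800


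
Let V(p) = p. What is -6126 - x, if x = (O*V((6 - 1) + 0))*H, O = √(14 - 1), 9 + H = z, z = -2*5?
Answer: -6126 + 95*√13 ≈ -5783.5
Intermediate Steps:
z = -10
H = -19 (H = -9 - 10 = -19)
O = √13 ≈ 3.6056
x = -95*√13 (x = (√13*((6 - 1) + 0))*(-19) = (√13*(5 + 0))*(-19) = (√13*5)*(-19) = (5*√13)*(-19) = -95*√13 ≈ -342.53)
-6126 - x = -6126 - (-95)*√13 = -6126 + 95*√13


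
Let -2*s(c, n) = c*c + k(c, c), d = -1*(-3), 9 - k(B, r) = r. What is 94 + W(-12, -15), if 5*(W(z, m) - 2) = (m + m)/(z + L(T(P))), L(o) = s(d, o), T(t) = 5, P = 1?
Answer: 1252/13 ≈ 96.308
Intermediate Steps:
k(B, r) = 9 - r
d = 3
s(c, n) = -9/2 + c/2 - c²/2 (s(c, n) = -(c*c + (9 - c))/2 = -(c² + (9 - c))/2 = -(9 + c² - c)/2 = -9/2 + c/2 - c²/2)
L(o) = -15/2 (L(o) = -9/2 + (½)*3 - ½*3² = -9/2 + 3/2 - ½*9 = -9/2 + 3/2 - 9/2 = -15/2)
W(z, m) = 2 + 2*m/(5*(-15/2 + z)) (W(z, m) = 2 + ((m + m)/(z - 15/2))/5 = 2 + ((2*m)/(-15/2 + z))/5 = 2 + (2*m/(-15/2 + z))/5 = 2 + 2*m/(5*(-15/2 + z)))
94 + W(-12, -15) = 94 + 2*(-75 + 2*(-15) + 10*(-12))/(5*(-15 + 2*(-12))) = 94 + 2*(-75 - 30 - 120)/(5*(-15 - 24)) = 94 + (⅖)*(-225)/(-39) = 94 + (⅖)*(-1/39)*(-225) = 94 + 30/13 = 1252/13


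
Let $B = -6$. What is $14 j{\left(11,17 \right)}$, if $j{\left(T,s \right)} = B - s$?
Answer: $-322$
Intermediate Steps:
$j{\left(T,s \right)} = -6 - s$
$14 j{\left(11,17 \right)} = 14 \left(-6 - 17\right) = 14 \left(-23\right) = -322$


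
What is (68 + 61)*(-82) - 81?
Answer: -10659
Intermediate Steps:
(68 + 61)*(-82) - 81 = 129*(-82) - 81 = -10578 - 81 = -10659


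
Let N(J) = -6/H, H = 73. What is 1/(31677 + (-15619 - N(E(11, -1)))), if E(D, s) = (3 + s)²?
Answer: 73/1172240 ≈ 6.2274e-5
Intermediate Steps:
N(J) = -6/73
1/(31677 + (-15619 - N(E(11, -1)))) = 1/(31677 + (-15619 - 1*(-6/73))) = 1/(31677 + (-15619 + 6/73)) = 1/(31677 - 1140181/73) = 1/(1172240/73) = 73/1172240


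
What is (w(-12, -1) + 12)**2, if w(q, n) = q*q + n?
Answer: 24025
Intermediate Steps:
w(q, n) = n + q**2 (w(q, n) = q**2 + n = n + q**2)
(w(-12, -1) + 12)**2 = ((-1 + (-12)**2) + 12)**2 = ((-1 + 144) + 12)**2 = (143 + 12)**2 = 155**2 = 24025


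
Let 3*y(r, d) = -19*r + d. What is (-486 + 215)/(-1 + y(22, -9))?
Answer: 813/430 ≈ 1.8907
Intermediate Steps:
y(r, d) = -19*r/3 + d/3 (y(r, d) = (-19*r + d)/3 = (d - 19*r)/3 = -19*r/3 + d/3)
(-486 + 215)/(-1 + y(22, -9)) = (-486 + 215)/(-1 + (-19/3*22 + (1/3)*(-9))) = -271/(-1 + (-418/3 - 3)) = -271/(-1 - 427/3) = -271/(-430/3) = -271*(-3/430) = 813/430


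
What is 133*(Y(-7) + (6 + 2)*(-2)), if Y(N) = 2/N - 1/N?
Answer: -2147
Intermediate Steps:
Y(N) = 1/N
133*(Y(-7) + (6 + 2)*(-2)) = 133*(1/(-7) + (6 + 2)*(-2)) = 133*(-1/7 + 8*(-2)) = 133*(-1/7 - 16) = 133*(-113/7) = -2147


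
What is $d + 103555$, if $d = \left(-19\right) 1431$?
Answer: $76366$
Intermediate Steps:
$d = -27189$
$d + 103555 = -27189 + 103555 = 76366$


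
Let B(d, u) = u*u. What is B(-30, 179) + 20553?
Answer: 52594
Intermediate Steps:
B(d, u) = u²
B(-30, 179) + 20553 = 179² + 20553 = 32041 + 20553 = 52594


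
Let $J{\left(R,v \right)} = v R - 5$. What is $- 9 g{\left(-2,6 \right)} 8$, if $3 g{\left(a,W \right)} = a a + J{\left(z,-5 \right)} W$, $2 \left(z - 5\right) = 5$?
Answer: $6024$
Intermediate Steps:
$z = \frac{15}{2}$ ($z = 5 + \frac{1}{2} \cdot 5 = 5 + \frac{5}{2} = \frac{15}{2} \approx 7.5$)
$J{\left(R,v \right)} = -5 + R v$ ($J{\left(R,v \right)} = R v - 5 = -5 + R v$)
$g{\left(a,W \right)} = - \frac{85 W}{6} + \frac{a^{2}}{3}$ ($g{\left(a,W \right)} = \frac{a a + \left(-5 + \frac{15}{2} \left(-5\right)\right) W}{3} = \frac{a^{2} + \left(-5 - \frac{75}{2}\right) W}{3} = \frac{a^{2} - \frac{85 W}{2}}{3} = - \frac{85 W}{6} + \frac{a^{2}}{3}$)
$- 9 g{\left(-2,6 \right)} 8 = - 9 \left(\left(- \frac{85}{6}\right) 6 + \frac{\left(-2\right)^{2}}{3}\right) 8 = - 9 \left(-85 + \frac{1}{3} \cdot 4\right) 8 = - 9 \left(-85 + \frac{4}{3}\right) 8 = \left(-9\right) \left(- \frac{251}{3}\right) 8 = 753 \cdot 8 = 6024$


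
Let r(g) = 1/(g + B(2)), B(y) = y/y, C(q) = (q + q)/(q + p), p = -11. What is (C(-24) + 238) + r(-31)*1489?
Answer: 7969/42 ≈ 189.74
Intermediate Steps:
C(q) = 2*q/(-11 + q) (C(q) = (q + q)/(q - 11) = (2*q)/(-11 + q) = 2*q/(-11 + q))
B(y) = 1
r(g) = 1/(1 + g) (r(g) = 1/(g + 1) = 1/(1 + g))
(C(-24) + 238) + r(-31)*1489 = (2*(-24)/(-11 - 24) + 238) + 1489/(1 - 31) = (2*(-24)/(-35) + 238) + 1489/(-30) = (2*(-24)*(-1/35) + 238) - 1/30*1489 = (48/35 + 238) - 1489/30 = 8378/35 - 1489/30 = 7969/42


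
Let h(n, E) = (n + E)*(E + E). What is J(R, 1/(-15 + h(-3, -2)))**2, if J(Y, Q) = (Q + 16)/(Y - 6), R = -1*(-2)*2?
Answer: 6561/100 ≈ 65.610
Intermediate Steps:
h(n, E) = 2*E*(E + n) (h(n, E) = (E + n)*(2*E) = 2*E*(E + n))
R = 4 (R = 2*2 = 4)
J(Y, Q) = (16 + Q)/(-6 + Y)
J(R, 1/(-15 + h(-3, -2)))**2 = ((16 + 1/(-15 + 2*(-2)*(-2 - 3)))/(-6 + 4))**2 = ((16 + 1/(-15 + 2*(-2)*(-5)))/(-2))**2 = (-(16 + 1/(-15 + 20))/2)**2 = (-(16 + 1/5)/2)**2 = (-1/2*81/5)**2 = (-81/10)**2 = 6561/100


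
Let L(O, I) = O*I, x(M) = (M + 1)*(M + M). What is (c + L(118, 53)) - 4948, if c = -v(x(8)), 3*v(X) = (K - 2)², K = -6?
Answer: 3854/3 ≈ 1284.7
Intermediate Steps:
x(M) = 2*M*(1 + M) (x(M) = (1 + M)*(2*M) = 2*M*(1 + M))
v(X) = 64/3 (v(X) = (-6 - 2)²/3 = (⅓)*(-8)² = (⅓)*64 = 64/3)
c = -64/3 (c = -1*64/3 = -64/3 ≈ -21.333)
L(O, I) = I*O
(c + L(118, 53)) - 4948 = (-64/3 + 53*118) - 4948 = (-64/3 + 6254) - 4948 = 18698/3 - 4948 = 3854/3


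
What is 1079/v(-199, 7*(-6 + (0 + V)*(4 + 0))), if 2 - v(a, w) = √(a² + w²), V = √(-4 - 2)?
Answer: 1079/(2 - √(39601 + 49*(6 - 4*I*√6)²)) ≈ -5.6421 - 0.44526*I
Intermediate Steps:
V = I*√6 (V = √(-6) = I*√6 ≈ 2.4495*I)
v(a, w) = 2 - √(a² + w²)
1079/v(-199, 7*(-6 + (0 + V)*(4 + 0))) = 1079/(2 - √((-199)² + (7*(-6 + (0 + I*√6)*(4 + 0)))²)) = 1079/(2 - √(39601 + (7*(-6 + (I*√6)*4))²)) = 1079/(2 - √(39601 + (7*(-6 + 4*I*√6))²)) = 1079/(2 - √(39601 + (-42 + 28*I*√6)²))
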